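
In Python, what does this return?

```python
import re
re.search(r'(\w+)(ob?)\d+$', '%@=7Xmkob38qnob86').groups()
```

This matches one or more of a word character (captured); then the literal 'o', then optionally a literal 'b' (captured); then one or more of a digit; then anchored at the end.
`re.search` tries every starting position until one works.
The match spans [3:17] → '7Xmkob38qnob86'.
Captured: group 1 = '7Xmkob38qn', group 2 = 'ob'.

('7Xmkob38qn', 'ob')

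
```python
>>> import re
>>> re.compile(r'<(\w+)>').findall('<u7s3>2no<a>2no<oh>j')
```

['u7s3', 'a', 'oh']

Matches: at [0:6] match '<u7s3>', group 1 = 'u7s3'; at [9:12] match '<a>', group 1 = 'a'; at [15:19] match '<oh>', group 1 = 'oh'.
`findall` collects group 1 from each match (3 total).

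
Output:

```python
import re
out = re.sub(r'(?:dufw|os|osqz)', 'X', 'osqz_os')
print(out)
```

Alternation tries branches left to right and keeps the first one that lets the overall match succeed at that position.
`sub` substitutes 'X' at each match site.

Xqz_X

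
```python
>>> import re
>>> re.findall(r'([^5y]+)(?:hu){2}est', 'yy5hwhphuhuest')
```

Pattern: one or more of any character except [5y] (captured); then the literal 'hu' repeated 2 times, then the literal 'est'.
Scanning left to right: at [3:14] match 'hwhphuhuest', group 1 = 'hwhp'.
One capturing group, so `findall` returns just the captured substring from the one match — 1 in all.

['hwhp']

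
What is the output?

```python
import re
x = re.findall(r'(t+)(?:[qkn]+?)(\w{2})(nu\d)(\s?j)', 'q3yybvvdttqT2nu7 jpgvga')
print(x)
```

[('tt', 'T2', 'nu7', ' j')]

The pattern matches one or more of a literal 't' (captured); then one or more of one of [qkn] (lazy) (non-capturing group); then exactly 2 of a word character (captured); then the literal 'nu', then a digit (captured); then optionally whitespace, then a literal 'j' (captured).
4 groups means the one result is a tuple of 4 captured strings — 1 here.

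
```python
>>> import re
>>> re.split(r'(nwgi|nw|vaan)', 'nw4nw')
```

['', 'nw', '4', 'nw', '']

With a capturing group present, the delimiter's captured portion is kept in the result list.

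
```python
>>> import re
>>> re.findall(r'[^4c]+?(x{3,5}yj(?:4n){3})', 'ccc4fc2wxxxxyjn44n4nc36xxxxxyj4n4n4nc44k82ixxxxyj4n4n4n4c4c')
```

This matches one or more of any character except [4c] (lazy); then 3 to 5 of a literal 'x', then the literal 'yj', then the literal '4n' repeated 3 times (captured).
With the lazy modifier that quantifier settles for the fewest repetitions that let the rest of the pattern succeed (the atoms after it are unaffected and can still be greedy).
Matches: at [21:36] match '36xxxxxyj4n4n4n', group 1 = 'xxxxxyj4n4n4n'; at [39:55] match 'k82ixxxxyj4n4n4n', group 1 = 'xxxxyj4n4n4n'.
`findall` collects group 1 from each match (2 total).

['xxxxxyj4n4n4n', 'xxxxyj4n4n4n']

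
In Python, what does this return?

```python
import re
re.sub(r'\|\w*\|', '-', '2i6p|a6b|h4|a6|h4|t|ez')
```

Matches: at [4:9] → '|a6b|'; at [11:15] → '|a6|'; at [17:20] → '|t|'.
Every occurrence is swapped for '-'.

'2i6p-h4-h4-ez'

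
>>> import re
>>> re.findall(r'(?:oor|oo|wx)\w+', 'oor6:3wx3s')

['oor6', 'wx3s']

No capturing groups, so `findall` returns the 2 full match strings.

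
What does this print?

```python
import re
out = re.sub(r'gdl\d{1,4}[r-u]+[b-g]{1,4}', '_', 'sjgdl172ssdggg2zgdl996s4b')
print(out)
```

Each match is replaced by '_'.

sj_2zgdl996s4b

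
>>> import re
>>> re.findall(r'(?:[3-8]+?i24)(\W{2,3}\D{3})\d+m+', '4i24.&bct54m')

Pattern: one or more of a character in [3-8] (lazy), then the literal 'i24' (non-capturing group); then 2 to 3 of a non-word character, then exactly 3 of a non-digit (captured); then one or more of a digit, then one or more of a literal 'm'.
`findall` collects group 1 from the one match (1 total).

['.&bct']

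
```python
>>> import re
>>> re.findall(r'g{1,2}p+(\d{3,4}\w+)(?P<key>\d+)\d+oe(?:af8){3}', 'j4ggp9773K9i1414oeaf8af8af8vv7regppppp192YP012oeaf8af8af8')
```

The pattern matches 1 to 2 of a literal 'g', then one or more of the literal 'p'; then 3 to 4 of a digit, then one or more of a word character (captured); then one or more of a digit (captured as 'key'); then one or more of a digit, then the literal 'oe', then the literal 'af8' repeated 3 times.
With 2 capturing groups, `findall` returns a 2-tuple per match.

[('9773K9i1414oeaf8af8af8vv7regppppp192YP0', '1')]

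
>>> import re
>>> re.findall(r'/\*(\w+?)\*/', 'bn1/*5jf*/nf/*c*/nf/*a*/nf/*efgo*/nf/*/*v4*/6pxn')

['5jf', 'c', 'a', 'efgo', 'v4']

Matches: at [3:10] match '/*5jf*/', group 1 = '5jf'; at [12:17] match '/*c*/', group 1 = 'c'; at [19:24] match '/*a*/', group 1 = 'a'; at [26:34] match '/*efgo*/', group 1 = 'efgo'; at [38:44] match '/*v4*/', group 1 = 'v4'.
One capturing group, so `findall` returns just the captured substring from each match — 5 in all.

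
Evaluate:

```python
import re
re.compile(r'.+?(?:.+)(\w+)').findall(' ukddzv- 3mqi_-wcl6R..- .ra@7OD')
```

['D']

The pattern matches one or more of any character (lazy); then one or more of any character (non-capturing group); then one or more of a word character (captured).
Matches: at [0:31] match ' ukddzv- 3mqi_-wcl6R..- .ra@7OD', group 1 = 'D'.
With a single group, `findall` returns only what that group captured — 1 item.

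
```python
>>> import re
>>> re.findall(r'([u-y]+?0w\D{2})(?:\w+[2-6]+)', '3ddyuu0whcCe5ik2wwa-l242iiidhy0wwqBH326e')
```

['yuu0whc', 'y0wwq']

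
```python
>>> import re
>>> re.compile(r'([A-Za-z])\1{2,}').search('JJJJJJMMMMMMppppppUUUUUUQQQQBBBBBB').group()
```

After group 1 captures some text, `\1` only succeeds where that same text appears again.
The match spans [0:6] → 'JJJJJJ'.

'JJJJJJ'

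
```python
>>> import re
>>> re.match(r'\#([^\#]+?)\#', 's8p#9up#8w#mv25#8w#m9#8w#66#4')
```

None

`re.match` only tries the pattern at the start of the string.
Here position 0 doesn't satisfy it, so the call returns None.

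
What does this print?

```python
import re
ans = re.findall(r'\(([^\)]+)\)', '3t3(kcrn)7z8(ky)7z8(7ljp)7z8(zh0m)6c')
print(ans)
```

['kcrn', 'ky', '7ljp', 'zh0m']

Matches: at [3:9] match '(kcrn)', group 1 = 'kcrn'; at [12:16] match '(ky)', group 1 = 'ky'; at [19:25] match '(7ljp)', group 1 = '7ljp'; at [28:34] match '(zh0m)', group 1 = 'zh0m'.
One capturing group, so `findall` returns just the captured substring from each match — 4 in all.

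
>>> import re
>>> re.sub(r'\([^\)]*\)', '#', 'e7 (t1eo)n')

'e7 #n'

Matches: at [3:9] → '(t1eo)'.
`sub` substitutes '#' at each match site.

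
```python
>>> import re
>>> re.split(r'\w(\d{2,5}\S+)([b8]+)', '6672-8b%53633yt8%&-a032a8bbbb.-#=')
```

This matches a word character; then 2 to 5 of a digit, then one or more of a non-whitespace character (captured); then one or more of one of [b8] (captured).
Matches to split on: at [0:29] → '6672-8b%53633yt8%&-a032a8bbbb'.
Because the pattern has a capturing group, `split` also inserts each captured text between the pieces.

['', '672-8b%53633yt8%&-a032a8bbb', 'b', '.-#=']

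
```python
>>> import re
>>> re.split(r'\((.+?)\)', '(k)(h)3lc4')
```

Matches to split on: at [0:3] → '(k)'; at [3:6] → '(h)'.
`re.split` interleaves the captured-group text with the surrounding fragments.

['', 'k', '', 'h', '3lc4']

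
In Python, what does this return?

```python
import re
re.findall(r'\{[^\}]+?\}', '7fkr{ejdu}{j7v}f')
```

`findall` yields the raw match text (2 of them) because the pattern has no groups.

['{ejdu}', '{j7v}']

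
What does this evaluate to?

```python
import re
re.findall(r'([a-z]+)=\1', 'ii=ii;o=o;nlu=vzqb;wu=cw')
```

['ii', 'o']

After group 1 captures some text, `\1` only succeeds where that same text appears again.
Walking the string: at [0:5] match 'ii=ii', group 1 = 'ii'; at [6:9] match 'o=o', group 1 = 'o'.
With a single group, `findall` returns only what that group captured — 2 items.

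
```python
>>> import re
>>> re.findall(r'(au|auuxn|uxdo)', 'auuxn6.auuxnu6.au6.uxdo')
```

Branches in `(...|...)` are attempted left-to-right; the first branch that allows the whole pattern to succeed is taken.
Walking the string: at [0:2] match 'au', group 1 = 'au'; at [7:9] match 'au', group 1 = 'au'; at [15:17] match 'au', group 1 = 'au'; at [19:23] match 'uxdo', group 1 = 'uxdo'.
One capturing group, so `findall` returns just the captured substring from each match — 4 in all.

['au', 'au', 'au', 'uxdo']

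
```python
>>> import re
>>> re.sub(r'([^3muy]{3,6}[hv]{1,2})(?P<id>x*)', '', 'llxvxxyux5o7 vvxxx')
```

This matches 3 to 6 of any character except [3muy], then 1 to 2 of one of [hv] (captured); then zero or more of a literal 'x' (captured as 'id').
Matches: at [0:6] → 'llxvxx'; at [8:18] → 'x5o7 vvxxx'.
`sub` substitutes '' at each match site.

'yu'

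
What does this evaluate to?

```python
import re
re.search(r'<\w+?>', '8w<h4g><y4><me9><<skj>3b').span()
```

(2, 7)

The match spans [2:7] → '<h4g>'.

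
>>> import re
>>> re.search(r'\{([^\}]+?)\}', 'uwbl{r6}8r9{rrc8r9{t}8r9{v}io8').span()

(4, 8)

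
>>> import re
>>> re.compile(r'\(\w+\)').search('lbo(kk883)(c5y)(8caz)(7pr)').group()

'(kk883)'

The match spans [3:10] → '(kk883)'.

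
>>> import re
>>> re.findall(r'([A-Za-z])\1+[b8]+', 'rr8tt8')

A backreference is literal: `\1` must see the identical characters the first group matched.
`findall` collects group 1 from each match (2 total).

['r', 't']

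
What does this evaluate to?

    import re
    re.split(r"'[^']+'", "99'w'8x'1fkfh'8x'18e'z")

Matches to split on: at [2:5] → "'w'"; at [7:14] → "'1fkfh'"; at [16:21] → "'18e'".
Splitting on the pattern gives 4 pieces.

['99', '8x', '8x', 'z']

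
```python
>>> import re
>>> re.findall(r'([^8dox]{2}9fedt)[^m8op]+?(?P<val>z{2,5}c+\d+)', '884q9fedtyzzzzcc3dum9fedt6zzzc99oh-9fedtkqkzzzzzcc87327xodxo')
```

[('4q9fedt', 'zzzzcc3'), ('um9fedt', 'zzzc99'), ('h-9fedt', 'zzzzzcc87327')]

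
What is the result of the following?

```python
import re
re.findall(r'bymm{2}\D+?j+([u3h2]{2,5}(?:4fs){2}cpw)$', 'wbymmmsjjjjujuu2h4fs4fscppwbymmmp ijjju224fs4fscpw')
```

Because there's exactly one group, `findall` drops the full match and keeps group 1 from the one hit.

['u224fs4fscpw']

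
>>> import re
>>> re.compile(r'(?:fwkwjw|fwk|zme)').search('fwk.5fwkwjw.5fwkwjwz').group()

`search` walks the string left to right and returns the first match it finds.
The match spans [0:3] → 'fwk'.

'fwk'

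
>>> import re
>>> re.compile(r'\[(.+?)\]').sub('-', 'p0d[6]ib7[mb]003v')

'p0d-ib7-003v'

A `+?`/`*?`/`{m,n}?` starts at its minimum and grows only as far as needed for what follows to match.
`sub` substitutes '-' at each match site.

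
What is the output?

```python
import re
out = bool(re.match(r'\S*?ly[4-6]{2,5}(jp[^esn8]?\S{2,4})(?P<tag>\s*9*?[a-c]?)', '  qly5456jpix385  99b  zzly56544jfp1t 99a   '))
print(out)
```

False

`re.match` only tries the pattern at the start of the string.
Here the string doesn't start with a match, so the call returns None, and `bool(None)` is False.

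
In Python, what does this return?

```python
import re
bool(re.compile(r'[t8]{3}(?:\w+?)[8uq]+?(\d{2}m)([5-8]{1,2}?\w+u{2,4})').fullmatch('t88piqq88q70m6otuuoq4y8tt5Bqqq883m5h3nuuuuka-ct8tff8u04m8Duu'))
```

False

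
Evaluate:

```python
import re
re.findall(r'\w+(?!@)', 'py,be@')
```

['py', 'b']

The negative lookahead/lookbehind blocks any match where the forbidden context is present.
Matches: at [0:2] → 'py'; at [3:4] → 'b'.
With no groups in the pattern, `findall` gives back each whole match — 2 here.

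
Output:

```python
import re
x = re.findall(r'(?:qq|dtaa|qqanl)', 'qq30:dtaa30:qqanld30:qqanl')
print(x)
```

['qq', 'dtaa', 'qq', 'qq']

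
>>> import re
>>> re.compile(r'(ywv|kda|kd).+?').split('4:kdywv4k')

['4:', 'kd', 'wv4k']

Matches to split on: at [2:5] → 'kdy'.
With a capturing group present, the delimiter's captured portion is kept in the result list.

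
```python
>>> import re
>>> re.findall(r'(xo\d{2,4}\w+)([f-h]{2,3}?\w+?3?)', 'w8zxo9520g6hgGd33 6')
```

[('xo9520g6', 'hgG')]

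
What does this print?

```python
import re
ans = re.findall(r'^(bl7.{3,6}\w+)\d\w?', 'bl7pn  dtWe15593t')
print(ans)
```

['bl7pn  dtWe1559']

This matches anchored at the start of the string; then the literal 'bl7', then 3 to 6 of any character, then one or more of a word character (captured); then a digit, then optionally a word character.
Walking the string: at [0:17] match 'bl7pn  dtWe15593t', group 1 = 'bl7pn  dtWe1559'.
With a single group, `findall` returns only what that group captured — 1 item.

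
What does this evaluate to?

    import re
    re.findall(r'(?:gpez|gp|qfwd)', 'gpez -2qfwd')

['gpez', 'qfwd']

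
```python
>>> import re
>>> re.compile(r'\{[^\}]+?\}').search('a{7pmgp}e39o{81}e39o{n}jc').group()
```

'{7pmgp}'

`re.search` scans for the first position where the pattern succeeds.
The match spans [1:8] → '{7pmgp}'.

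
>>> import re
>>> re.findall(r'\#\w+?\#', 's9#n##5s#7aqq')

['#n#', '#5s#']

Matches: at [2:5] → '#n#'; at [5:9] → '#5s#'.
`findall` yields the raw match text (2 of them) because the pattern has no groups.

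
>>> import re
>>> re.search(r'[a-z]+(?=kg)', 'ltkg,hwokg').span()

(0, 2)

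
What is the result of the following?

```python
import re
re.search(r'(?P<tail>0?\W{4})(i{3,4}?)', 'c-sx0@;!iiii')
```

None

This matches optionally a literal '0', then exactly 4 of a non-word character (captured as 'tail'); then 3 to 4 of a literal 'i' (lazy) (captured).
Unlike `match`, `search` isn't anchored — it looks for the pattern anywhere in the string.
Here the pattern never matches, so the call returns None.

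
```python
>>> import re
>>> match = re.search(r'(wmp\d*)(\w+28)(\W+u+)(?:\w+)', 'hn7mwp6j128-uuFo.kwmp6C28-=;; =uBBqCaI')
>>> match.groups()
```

The match spans [18:38] → 'wmp6C28-=;; =uBBqCaI'.
Captured: group 1 = 'wmp6', group 2 = 'C28', group 3 = '-=;; =u'.

('wmp6', 'C28', '-=;; =u')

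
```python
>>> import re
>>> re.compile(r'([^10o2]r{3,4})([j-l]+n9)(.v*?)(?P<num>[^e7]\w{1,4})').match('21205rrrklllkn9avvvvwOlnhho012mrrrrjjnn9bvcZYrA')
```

None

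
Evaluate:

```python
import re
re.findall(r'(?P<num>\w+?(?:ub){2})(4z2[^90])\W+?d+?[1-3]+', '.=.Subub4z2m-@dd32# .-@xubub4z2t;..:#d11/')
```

[('Subub', '4z2m'), ('xubub', '4z2t')]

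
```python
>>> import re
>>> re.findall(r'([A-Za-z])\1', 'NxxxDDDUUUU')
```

['x', 'D', 'U', 'U']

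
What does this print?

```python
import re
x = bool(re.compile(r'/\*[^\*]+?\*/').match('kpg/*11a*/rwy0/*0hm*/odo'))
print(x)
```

False

`re.match` won't scan ahead — the pattern has to work from the very first character.
Here the string doesn't start with a match, so the call returns None, and `bool(None)` is False.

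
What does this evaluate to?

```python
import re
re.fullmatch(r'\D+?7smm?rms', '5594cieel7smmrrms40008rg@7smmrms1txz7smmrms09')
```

None

`fullmatch` succeeds only if the pattern covers the string from start to end.
Here the pattern can't cover the whole string, so the call returns None.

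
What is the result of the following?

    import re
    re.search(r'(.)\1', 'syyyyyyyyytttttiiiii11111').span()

A backreference is literal: `\1` must see the identical characters the first group matched.
`re.search` scans for the first position where the pattern succeeds.
The match spans [1:3] → 'yy'.
Captured: group 1 = 'y'.

(1, 3)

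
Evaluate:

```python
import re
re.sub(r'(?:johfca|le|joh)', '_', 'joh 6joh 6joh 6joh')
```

Every occurrence is swapped for '_'.

'_ 6_ 6_ 6_'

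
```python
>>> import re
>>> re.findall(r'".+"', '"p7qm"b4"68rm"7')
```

['"p7qm"b4"68rm"']

Matches: at [0:14] → '"p7qm"b4"68rm"'.
No capturing groups, so `findall` returns the 1 full match string.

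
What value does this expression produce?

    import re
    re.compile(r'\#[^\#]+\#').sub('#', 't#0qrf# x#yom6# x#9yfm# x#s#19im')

't# x# x# x#19im'

Matches: at [1:7] → '#0qrf#'; at [9:15] → '#yom6#'; at [17:23] → '#9yfm#'; at [25:28] → '#s#'.
Each match is replaced by '#'.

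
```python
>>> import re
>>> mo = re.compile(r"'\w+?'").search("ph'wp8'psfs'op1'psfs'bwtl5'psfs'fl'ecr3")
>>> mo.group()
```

`search` walks the string left to right and returns the first match it finds.
The match spans [2:7] → "'wp8'".

"'wp8'"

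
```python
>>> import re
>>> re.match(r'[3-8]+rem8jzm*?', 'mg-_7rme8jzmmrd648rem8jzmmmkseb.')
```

None

This matches one or more of a character in [3-8]; then the literal 'rem', then the literal '8jz', then zero or more of the literal 'm' (lazy).
`re.match` only tries the pattern at the start of the string.
Here the string doesn't start with a match, so the call returns None.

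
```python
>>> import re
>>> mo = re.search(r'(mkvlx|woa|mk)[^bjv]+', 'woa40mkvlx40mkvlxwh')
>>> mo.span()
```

`re.search` tries every starting position until one works.
The match spans [0:7] → 'woa40mk'.
Captured: group 1 = 'woa'.

(0, 7)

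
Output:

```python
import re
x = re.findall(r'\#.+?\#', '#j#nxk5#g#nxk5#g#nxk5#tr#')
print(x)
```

['#j#', '#g#', '#g#', '#tr#']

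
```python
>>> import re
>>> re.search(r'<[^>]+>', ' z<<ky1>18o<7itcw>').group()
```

'<<ky1>'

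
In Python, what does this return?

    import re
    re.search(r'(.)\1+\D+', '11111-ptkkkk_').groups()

`\1` is not a pattern — it's the concrete string captured by group 1, re-applied verbatim.
Unlike `match`, `search` isn't anchored — it looks for the pattern anywhere in the string.
The match spans [0:13] → '11111-ptkkkk_'.
Captured: group 1 = '1'.

('1',)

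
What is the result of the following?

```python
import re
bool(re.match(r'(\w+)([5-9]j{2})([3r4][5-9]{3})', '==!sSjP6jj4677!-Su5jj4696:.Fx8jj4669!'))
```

This matches one or more of a word character (captured); then a character in [5-9], then exactly 2 of a literal 'j' (captured); then one of [3r4], then exactly 3 of a character in [5-9] (captured).
`re.match` won't scan ahead — the pattern has to work from the very first character.
Here the pattern fails at index 0, so the call returns None, and `bool(None)` is False.

False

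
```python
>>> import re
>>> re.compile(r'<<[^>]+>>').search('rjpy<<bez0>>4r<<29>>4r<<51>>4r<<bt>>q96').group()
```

'<<bez0>>'

The match spans [4:12] → '<<bez0>>'.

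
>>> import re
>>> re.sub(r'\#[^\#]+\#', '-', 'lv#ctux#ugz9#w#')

`sub` substitutes '-' at each match site.

'lv-ugz9-'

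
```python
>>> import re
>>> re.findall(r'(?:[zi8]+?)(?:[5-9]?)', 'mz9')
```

['z9']

This matches one or more of one of [zi8] (lazy) (non-capturing group); then optionally a character in [5-9] (non-capturing group).
Matches: at [1:3] → 'z9'.
With no groups in the pattern, `findall` gives back each whole match — 1 here.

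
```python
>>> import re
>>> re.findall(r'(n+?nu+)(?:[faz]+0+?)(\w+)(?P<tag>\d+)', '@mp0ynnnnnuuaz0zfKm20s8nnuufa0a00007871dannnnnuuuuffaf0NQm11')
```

The pattern matches one or more of a literal 'n' (lazy), then a literal 'n', then one or more of the literal 'u' (captured); then one or more of one of [faz], then one or more of the literal '0' (lazy) (non-capturing group); then one or more of a word character (captured); then one or more of a digit (captured as 'tag').
Multiple groups make `findall` return tuples — one 3-tuple for the one match.

[('nnnnnuu', 'zfKm20s8nnuufa0a00007871dannnnnuuuuffaf0NQm1', '1')]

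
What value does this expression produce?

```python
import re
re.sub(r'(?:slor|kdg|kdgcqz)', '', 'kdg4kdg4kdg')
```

Matches: at [0:3] → 'kdg'; at [4:7] → 'kdg'; at [8:11] → 'kdg'.
`sub` substitutes '' at each match site.

'44'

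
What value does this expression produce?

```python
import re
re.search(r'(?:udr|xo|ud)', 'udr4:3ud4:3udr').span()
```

(0, 3)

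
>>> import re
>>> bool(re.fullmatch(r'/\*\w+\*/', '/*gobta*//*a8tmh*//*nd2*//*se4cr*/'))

`fullmatch` succeeds only if the pattern covers the string from start to end.
Here the pattern can't cover the whole string, so the call returns None, and `bool(None)` is False.

False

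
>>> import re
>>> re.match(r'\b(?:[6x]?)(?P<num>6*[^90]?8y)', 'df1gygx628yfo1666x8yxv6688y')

None

Pattern: a word boundary (`\b`, zero-width); then optionally one of [6x] (non-capturing group); then zero or more of the literal '6', then optionally any character except [90], then the literal '8y' (captured as 'num').
`re.match` only tries the pattern at the start of the string.
Here position 0 doesn't satisfy it, so the call returns None.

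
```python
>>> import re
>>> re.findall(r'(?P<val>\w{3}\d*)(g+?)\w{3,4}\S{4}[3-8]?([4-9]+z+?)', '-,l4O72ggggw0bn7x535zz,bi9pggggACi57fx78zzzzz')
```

This matches exactly 3 of a word character, then zero or more of a digit (captured as 'val'); then one or more of a literal 'g' (lazy) (captured); then 3 to 4 of a word character, then exactly 4 of a non-whitespace character; then optionally a character in [3-8]; then one or more of a character in [4-9], then one or more of a literal 'z' (lazy) (captured).
The `?` after the quantifier makes it lazy — it takes as little as possible before letting the rest of the pattern try.
Scanning left to right: at [2:21] match 'l4O72ggggw0bn7x535z', groups = ('l4O72', 'ggg', '5z'); at [24:41] match 'i9pggggACi57fx78z', groups = ('i9p', 'ggg', '8z').
`findall` packs the 3 group values into a tuple for every match.

[('l4O72', 'ggg', '5z'), ('i9p', 'ggg', '8z')]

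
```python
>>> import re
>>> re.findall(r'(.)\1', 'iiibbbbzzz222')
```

['i', 'b', 'b', 'z', '2']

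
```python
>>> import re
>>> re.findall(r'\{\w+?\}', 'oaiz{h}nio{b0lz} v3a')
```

Since nothing is captured, `findall` lists the 2 matched substrings directly.

['{h}', '{b0lz}']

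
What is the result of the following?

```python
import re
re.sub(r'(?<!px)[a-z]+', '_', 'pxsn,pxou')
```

The negative lookaround is zero-width — it rules out positions where the adjacent text would match, without consuming anything.
Matches: at [0:4] → 'pxsn'; at [5:9] → 'pxou'.
Each match is replaced by '_'.

'_,_'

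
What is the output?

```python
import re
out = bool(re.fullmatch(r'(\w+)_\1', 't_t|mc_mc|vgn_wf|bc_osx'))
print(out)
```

False

`\1` has to match the exact text group 1 already captured.
`re.fullmatch` is like wrapping the pattern in `^…$` (in single-line mode).
Here the pattern can't cover the whole string, so the call returns None, and `bool(None)` is False.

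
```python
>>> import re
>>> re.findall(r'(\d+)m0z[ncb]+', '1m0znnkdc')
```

This matches one or more of a digit (captured); then the literal 'm0z', then one or more of one of [ncb].
Because there's exactly one group, `findall` drops the full match and keeps group 1 from the one hit.

['1']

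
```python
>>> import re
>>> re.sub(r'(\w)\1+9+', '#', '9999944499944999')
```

After group 1 captures some text, `\1` only succeeds where that same text appears again.
Each match is replaced by '#'.

'###'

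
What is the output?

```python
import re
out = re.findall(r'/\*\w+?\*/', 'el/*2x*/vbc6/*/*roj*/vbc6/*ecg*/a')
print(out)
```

Scanning left to right: at [2:8] → '/*2x*/'; at [14:21] → '/*roj*/'; at [25:32] → '/*ecg*/'.
Since nothing is captured, `findall` lists the 3 matched substrings directly.

['/*2x*/', '/*roj*/', '/*ecg*/']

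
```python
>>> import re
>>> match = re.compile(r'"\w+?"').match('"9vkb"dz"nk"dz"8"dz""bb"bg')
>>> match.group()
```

'"9vkb"'

`match` is anchored at position 0; if the pattern doesn't fit there, it returns None.
The match spans [0:6] → '"9vkb"'.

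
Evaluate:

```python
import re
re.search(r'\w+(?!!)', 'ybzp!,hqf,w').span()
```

(0, 3)

The negative lookahead/lookbehind blocks any match where the forbidden context is present.
The match spans [0:3] → 'ybz'.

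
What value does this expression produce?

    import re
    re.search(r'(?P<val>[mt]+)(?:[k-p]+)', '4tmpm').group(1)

The pattern matches one or more of one of [mt] (captured as 'val'); then one or more of a character in [k-p] (non-capturing group).
`search` walks the string left to right and returns the first match it finds.
The match spans [1:5] → 'tmpm'.
Captured: group 1 = 'tm'.

'tm'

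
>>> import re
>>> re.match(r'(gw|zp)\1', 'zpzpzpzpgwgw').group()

'zpzp'

`\1` has to match the exact text group 1 already captured.
With `match`, the pattern is implicitly anchored at the beginning.
The match spans [0:4] → 'zpzp'.
Captured: group 1 = 'zp'.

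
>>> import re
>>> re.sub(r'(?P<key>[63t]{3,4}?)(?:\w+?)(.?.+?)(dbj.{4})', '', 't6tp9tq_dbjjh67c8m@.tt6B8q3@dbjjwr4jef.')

'c8m@.jef.'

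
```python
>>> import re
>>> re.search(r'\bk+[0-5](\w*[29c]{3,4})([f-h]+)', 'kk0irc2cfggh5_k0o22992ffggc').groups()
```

This matches a word boundary (`\b`, zero-width); then one or more of a literal 'k', then a character in [0-5]; then zero or more of a word character, then 3 to 4 of one of [29c] (captured); then one or more of a character in [f-h] (captured).
Unlike `match`, `search` isn't anchored — it looks for the pattern anywhere in the string.
The match spans [0:26] → 'kk0irc2cfggh5_k0o22992ffgg'.
Captured: group 1 = 'irc2cfggh5_k0o22992', group 2 = 'ffgg'.

('irc2cfggh5_k0o22992', 'ffgg')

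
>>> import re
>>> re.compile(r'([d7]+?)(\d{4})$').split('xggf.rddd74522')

['xggf.r', 'ddd7', '4522', '']

The pattern matches one or more of one of [d7] (lazy) (captured); then exactly 4 of a digit (captured); then anchored at the end.
Matches to split on: at [6:14] → 'ddd74522'.
`re.split` interleaves the captured-group text with the surrounding fragments.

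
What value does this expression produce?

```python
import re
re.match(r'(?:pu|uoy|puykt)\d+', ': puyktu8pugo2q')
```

With `match`, the pattern is implicitly anchored at the beginning.
Here the pattern fails at index 0, so the call returns None.

None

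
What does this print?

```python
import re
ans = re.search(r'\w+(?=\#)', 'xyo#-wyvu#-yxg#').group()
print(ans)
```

The lookaround is zero-width — it requires the adjacent text to match without consuming it, so the asserted text isn't part of the match.
`re.search` tries every starting position until one works.
The match spans [0:3] → 'xyo'.

xyo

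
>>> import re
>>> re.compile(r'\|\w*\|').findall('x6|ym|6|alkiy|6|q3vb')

Scanning left to right: at [2:6] → '|ym|'; at [7:14] → '|alkiy|'.
Since nothing is captured, `findall` lists the 2 matched substrings directly.

['|ym|', '|alkiy|']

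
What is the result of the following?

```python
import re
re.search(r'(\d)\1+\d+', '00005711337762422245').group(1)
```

The backreference `\1` re-matches whatever the first group consumed, character for character.
`re.search` tries every starting position until one works.
The match spans [0:20] → '00005711337762422245'.
Captured: group 1 = '0'.

'0'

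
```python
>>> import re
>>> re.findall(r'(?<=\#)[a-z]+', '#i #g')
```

['i', 'g']

Because the assertion is zero-width, the text it checks is not consumed and won't appear in the result.
`findall` yields the raw match text (2 of them) because the pattern has no groups.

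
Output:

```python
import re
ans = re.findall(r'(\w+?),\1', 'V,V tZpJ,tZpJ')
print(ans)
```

['V', 'tZpJ']

`\1` has to match the exact text group 1 already captured.
Because there's exactly one group, `findall` drops the full match and keeps group 1 from each hit.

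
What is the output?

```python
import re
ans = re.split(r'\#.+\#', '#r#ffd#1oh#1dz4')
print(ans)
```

`split` removes every match and returns the 2 fragments in between.

['', '1dz4']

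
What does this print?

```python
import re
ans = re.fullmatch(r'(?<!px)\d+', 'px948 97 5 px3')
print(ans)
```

The negative lookaround is zero-width — it rules out positions where the adjacent text would match, without consuming anything.
`re.fullmatch` requires the pattern to consume the entire string.
Here the string isn't matched end-to-end, so the call returns None.

None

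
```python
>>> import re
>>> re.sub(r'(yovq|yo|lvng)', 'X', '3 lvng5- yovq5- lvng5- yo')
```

'3 X5- X5- X5- X'

`|` is ordered: at each position the engine commits to the first alternative that works.
Matches: at [2:6] → 'lvng'; at [9:13] → 'yovq'; at [16:20] → 'lvng'; at [23:25] → 'yo'.
`sub` substitutes 'X' at each match site.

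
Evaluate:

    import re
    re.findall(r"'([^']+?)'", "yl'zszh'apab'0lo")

One capturing group, so `findall` returns just the captured substring from the one match — 1 in all.

['zszh']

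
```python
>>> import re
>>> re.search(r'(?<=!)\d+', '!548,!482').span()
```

(1, 4)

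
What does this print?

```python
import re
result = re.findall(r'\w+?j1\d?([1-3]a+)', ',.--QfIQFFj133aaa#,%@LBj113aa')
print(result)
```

The pattern matches one or more of a word character (lazy), then the literal 'j1', then optionally a digit; then a character in [1-3], then one or more of a literal 'a' (captured).
`findall` collects group 1 from each match (2 total).

['3aaa', '3aa']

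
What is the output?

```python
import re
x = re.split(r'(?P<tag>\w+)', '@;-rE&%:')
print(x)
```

Pattern: one or more of a word character (captured as 'tag').
Matches to split on: at [3:5] → 'rE'.
Because the pattern has a capturing group, `split` also inserts each captured text between the pieces.

['@;-', 'rE', '&%:']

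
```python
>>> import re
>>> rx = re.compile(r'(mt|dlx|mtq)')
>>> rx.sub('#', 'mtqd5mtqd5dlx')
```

'#qd5#qd5#'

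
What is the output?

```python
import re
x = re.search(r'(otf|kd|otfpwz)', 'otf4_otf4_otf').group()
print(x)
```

otf

`re.search` scans for the first position where the pattern succeeds.
The match spans [0:3] → 'otf'.
Captured: group 1 = 'otf'.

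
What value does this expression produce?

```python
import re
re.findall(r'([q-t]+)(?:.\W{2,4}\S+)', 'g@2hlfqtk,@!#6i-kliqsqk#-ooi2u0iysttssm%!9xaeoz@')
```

['qt']

This matches one or more of a character in [q-t] (captured); then any character, then 2 to 4 of a non-word character, then one or more of a non-whitespace character (non-capturing group).
Walking the string: at [6:48] match 'qtk,@!#6i-kliqsqk#-ooi2u0iysttssm%!9xaeoz@', group 1 = 'qt'.
With a single group, `findall` returns only what that group captured — 1 item.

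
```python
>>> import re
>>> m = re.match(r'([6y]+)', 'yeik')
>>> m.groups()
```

('y',)

The match spans [0:1] → 'y'.
Captured: group 1 = 'y'.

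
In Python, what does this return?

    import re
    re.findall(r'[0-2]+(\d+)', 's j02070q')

The pattern matches one or more of a character in [0-2]; then one or more of a digit (captured).
Walking the string: at [3:8] match '02070', group 1 = '70'.
One capturing group, so `findall` returns just the captured substring from the one match — 1 in all.

['70']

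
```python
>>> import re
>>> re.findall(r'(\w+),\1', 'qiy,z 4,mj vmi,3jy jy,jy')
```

['jy']

`\1` has to match the exact text group 1 already captured.
Matches: at [19:24] match 'jy,jy', group 1 = 'jy'.
`findall` collects group 1 from the one match (1 total).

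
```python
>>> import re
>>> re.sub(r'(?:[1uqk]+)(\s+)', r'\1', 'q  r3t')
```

Pattern: one or more of one of [1uqk] (non-capturing group); then one or more of whitespace (captured).
Matches: at [0:3] → 'q  '.
`\1` in the replacement pulls in group 1's text for each match.

'  r3t'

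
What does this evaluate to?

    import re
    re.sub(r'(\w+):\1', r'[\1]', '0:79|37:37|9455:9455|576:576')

`\1` is not a pattern — it's the concrete string captured by group 1, re-applied verbatim.
`\1` in the replacement pulls in group 1's text for each match.

'0:79|[37]|[9455]|[576]'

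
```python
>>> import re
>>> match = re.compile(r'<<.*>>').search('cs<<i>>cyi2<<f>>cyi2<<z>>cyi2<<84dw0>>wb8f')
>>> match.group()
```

`re.search` tries every starting position until one works.
The match spans [2:38] → '<<i>>cyi2<<f>>cyi2<<z>>cyi2<<84dw0>>'.

'<<i>>cyi2<<f>>cyi2<<z>>cyi2<<84dw0>>'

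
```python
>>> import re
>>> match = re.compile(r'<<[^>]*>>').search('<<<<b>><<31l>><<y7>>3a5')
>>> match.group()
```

'<<<<b>>'

Unlike `match`, `search` isn't anchored — it looks for the pattern anywhere in the string.
The match spans [0:7] → '<<<<b>>'.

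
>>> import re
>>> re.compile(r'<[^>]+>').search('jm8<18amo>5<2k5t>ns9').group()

The match spans [3:10] → '<18amo>'.

'<18amo>'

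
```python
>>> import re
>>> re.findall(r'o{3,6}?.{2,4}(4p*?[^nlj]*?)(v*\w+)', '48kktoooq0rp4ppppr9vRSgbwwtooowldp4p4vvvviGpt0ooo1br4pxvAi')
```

[('4', 'ppppr9vRSgbwwtooowldp4p4vvvviGpt0ooo1br4pxvAi')]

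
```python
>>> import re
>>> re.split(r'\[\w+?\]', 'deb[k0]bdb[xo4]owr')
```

['deb', 'bdb', 'owr']

Matches to split on: at [3:7] → '[k0]'; at [10:15] → '[xo4]'.
Splitting on the pattern gives 3 pieces.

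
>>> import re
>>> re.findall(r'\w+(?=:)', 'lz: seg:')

The lookaround is zero-width — it requires the adjacent text to match without consuming it, so the asserted text isn't part of the match.
With no groups in the pattern, `findall` gives back each whole match — 2 here.

['lz', 'seg']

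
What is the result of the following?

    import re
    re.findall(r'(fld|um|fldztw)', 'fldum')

['fld', 'um']

Matches: at [0:3] match 'fld', group 1 = 'fld'; at [3:5] match 'um', group 1 = 'um'.
With a single group, `findall` returns only what that group captured — 2 items.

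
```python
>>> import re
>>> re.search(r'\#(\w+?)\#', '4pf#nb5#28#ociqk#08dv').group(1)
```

`re.search` scans for the first position where the pattern succeeds.
The match spans [3:8] → '#nb5#'.
Captured: group 1 = 'nb5'.

'nb5'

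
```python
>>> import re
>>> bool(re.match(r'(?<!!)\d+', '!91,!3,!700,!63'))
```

False

`re.match` won't scan ahead — the pattern has to work from the very first character.
Here position 0 doesn't satisfy it, so the call returns None, and `bool(None)` is False.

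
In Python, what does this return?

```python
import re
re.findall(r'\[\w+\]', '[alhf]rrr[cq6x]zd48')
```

['[alhf]', '[cq6x]']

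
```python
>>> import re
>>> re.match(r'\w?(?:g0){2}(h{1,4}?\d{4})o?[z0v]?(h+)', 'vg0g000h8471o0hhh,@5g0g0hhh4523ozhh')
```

None

With `match`, the pattern is implicitly anchored at the beginning.
Here position 0 doesn't satisfy it, so the call returns None.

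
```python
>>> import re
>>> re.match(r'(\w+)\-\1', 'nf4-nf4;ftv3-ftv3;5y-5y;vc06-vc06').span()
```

(0, 7)

`re.match` only tries the pattern at the start of the string.
The match spans [0:7] → 'nf4-nf4'.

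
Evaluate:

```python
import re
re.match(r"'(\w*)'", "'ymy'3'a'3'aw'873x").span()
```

`re.match` only tries the pattern at the start of the string.
The match spans [0:5] → "'ymy'".
Captured: group 1 = 'ymy'.

(0, 5)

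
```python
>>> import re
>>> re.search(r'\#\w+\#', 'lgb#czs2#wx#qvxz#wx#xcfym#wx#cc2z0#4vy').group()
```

The match spans [3:9] → '#czs2#'.

'#czs2#'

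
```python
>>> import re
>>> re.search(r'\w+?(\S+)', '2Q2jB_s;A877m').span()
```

The pattern matches one or more of a word character (lazy); then one or more of a non-whitespace character (captured).
`re.search` scans for the first position where the pattern succeeds.
The match spans [0:13] → '2Q2jB_s;A877m'.
Captured: group 1 = 'Q2jB_s;A877m'.

(0, 13)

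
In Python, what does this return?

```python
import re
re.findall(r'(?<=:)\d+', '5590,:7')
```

['7']

Because the assertion is zero-width, the text it checks is not consumed and won't appear in the result.
Scanning left to right: at [6:7] → '7'.
No capturing groups, so `findall` returns the 1 full match string.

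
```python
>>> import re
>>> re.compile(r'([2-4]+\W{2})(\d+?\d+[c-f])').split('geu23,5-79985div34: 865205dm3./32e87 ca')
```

Pattern: one or more of a character in [2-4], then exactly 2 of a non-word character (captured); then one or more of a digit (lazy), then one or more of a digit, then a character in [c-f] (captured).
Matches to split on: at [16:27] → '34: 865205d'; at [28:34] → '3./32e'.
`re.split` interleaves the captured-group text with the surrounding fragments.

['geu23,5-79985div', '34: ', '865205d', 'm', '3./', '32e', '87 ca']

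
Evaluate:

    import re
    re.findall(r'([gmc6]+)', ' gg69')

Pattern: one or more of one of [gmc6] (captured).
Matches: at [1:4] match 'gg6', group 1 = 'gg6'.
`findall` collects group 1 from the one match (1 total).

['gg6']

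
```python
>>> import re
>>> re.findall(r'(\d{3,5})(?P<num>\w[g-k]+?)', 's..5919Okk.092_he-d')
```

The pattern matches 3 to 5 of a digit (captured); then a word character, then one or more of a character in [g-k] (lazy) (captured as 'num').
Walking the string: at [3:9] match '5919Ok', groups = ('5919', 'Ok'); at [11:16] match '092_h', groups = ('092', '_h').
2 groups means each result is a tuple of 2 captured strings — 2 here.

[('5919', 'Ok'), ('092', '_h')]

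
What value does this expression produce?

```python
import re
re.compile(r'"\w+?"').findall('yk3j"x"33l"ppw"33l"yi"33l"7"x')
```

['"x"', '"ppw"', '"yi"', '"7"']

Scanning left to right: at [4:7] → '"x"'; at [10:15] → '"ppw"'; at [18:22] → '"yi"'; at [25:28] → '"7"'.
`findall` yields the raw match text (4 of them) because the pattern has no groups.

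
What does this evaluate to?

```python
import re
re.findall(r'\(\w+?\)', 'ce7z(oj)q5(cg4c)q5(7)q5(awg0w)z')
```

Matches: at [4:8] → '(oj)'; at [10:16] → '(cg4c)'; at [18:21] → '(7)'; at [23:30] → '(awg0w)'.
Since nothing is captured, `findall` lists the 4 matched substrings directly.

['(oj)', '(cg4c)', '(7)', '(awg0w)']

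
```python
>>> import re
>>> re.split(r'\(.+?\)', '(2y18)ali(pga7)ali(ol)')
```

['', 'ali', 'ali', '']

The `?` after the quantifier makes it lazy — it takes as little as possible before letting the rest of the pattern try.
Splitting on the pattern gives 4 pieces.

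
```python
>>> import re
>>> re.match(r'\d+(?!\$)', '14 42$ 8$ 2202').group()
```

The negative lookaround is zero-width — it rules out positions where the adjacent text would match, without consuming anything.
`match` is anchored at position 0; if the pattern doesn't fit there, it returns None.
The match spans [0:2] → '14'.

'14'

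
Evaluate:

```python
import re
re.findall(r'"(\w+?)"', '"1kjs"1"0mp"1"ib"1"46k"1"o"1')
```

Scanning left to right: at [0:6] match '"1kjs"', group 1 = '1kjs'; at [7:12] match '"0mp"', group 1 = '0mp'; at [13:17] match '"ib"', group 1 = 'ib'; at [18:23] match '"46k"', group 1 = '46k'; at [24:27] match '"o"', group 1 = 'o'.
`findall` collects group 1 from each match (5 total).

['1kjs', '0mp', 'ib', '46k', 'o']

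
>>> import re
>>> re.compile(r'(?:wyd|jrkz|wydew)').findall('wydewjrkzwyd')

Branches in `(...|...)` are attempted left-to-right; the first branch that allows the whole pattern to succeed is taken.
Walking the string: at [0:3] → 'wyd'; at [5:9] → 'jrkz'; at [9:12] → 'wyd'.
Since nothing is captured, `findall` lists the 3 matched substrings directly.

['wyd', 'jrkz', 'wyd']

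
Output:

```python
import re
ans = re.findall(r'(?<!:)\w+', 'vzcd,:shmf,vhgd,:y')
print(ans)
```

The negative lookaround is zero-width — it rules out positions where the adjacent text would match, without consuming anything.
Walking the string: at [0:4] → 'vzcd'; at [7:10] → 'hmf'; at [11:15] → 'vhgd'.
No capturing groups, so `findall` returns the 3 full match strings.

['vzcd', 'hmf', 'vhgd']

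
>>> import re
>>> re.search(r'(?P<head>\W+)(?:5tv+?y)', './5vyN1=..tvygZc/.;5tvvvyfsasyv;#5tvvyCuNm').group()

'/.;5tvvvy'

The pattern matches one or more of a non-word character (captured as 'head'); then the literal '5t', then one or more of a literal 'v' (lazy), then a literal 'y' (non-capturing group).
`re.search` tries every starting position until one works.
The match spans [16:25] → '/.;5tvvvy'.
Captured: group 1 = '/.;'.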